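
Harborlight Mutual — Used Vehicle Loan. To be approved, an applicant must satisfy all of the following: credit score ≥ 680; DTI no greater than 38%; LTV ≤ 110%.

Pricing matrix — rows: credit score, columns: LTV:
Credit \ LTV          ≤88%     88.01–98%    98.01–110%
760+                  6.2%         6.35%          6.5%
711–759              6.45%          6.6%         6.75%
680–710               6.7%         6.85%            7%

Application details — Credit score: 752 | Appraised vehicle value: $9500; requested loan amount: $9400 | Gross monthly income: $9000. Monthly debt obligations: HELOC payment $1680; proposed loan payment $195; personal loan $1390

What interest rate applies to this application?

6.75%

Credit score 752 ≥ 680; Total monthly debts = (1,680 + 195 + 1,390) = 3,265. DTI = 3,265/9,000 = 36.3% ≤ 38%
Loan-to-value = 9,400/9,500 = 98.9% — pass (110% max)
Row: 752 falls in 711–759. Column: 98.9% falls in 98.01–110%. Rate = 6.75%.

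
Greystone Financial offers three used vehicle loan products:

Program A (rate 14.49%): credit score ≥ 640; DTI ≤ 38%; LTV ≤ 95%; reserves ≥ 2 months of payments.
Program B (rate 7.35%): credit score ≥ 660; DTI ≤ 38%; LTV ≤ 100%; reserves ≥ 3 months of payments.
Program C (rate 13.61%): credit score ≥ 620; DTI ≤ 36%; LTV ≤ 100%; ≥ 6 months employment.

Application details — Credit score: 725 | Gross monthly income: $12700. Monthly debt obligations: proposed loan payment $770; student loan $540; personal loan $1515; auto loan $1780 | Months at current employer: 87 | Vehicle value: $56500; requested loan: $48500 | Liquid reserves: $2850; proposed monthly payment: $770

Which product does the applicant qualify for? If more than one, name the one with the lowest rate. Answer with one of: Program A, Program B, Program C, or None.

Total debts = (770 + 540 + 1,515 + 1,780) = 4,605; DTI = 4,605/12,700 = 36.3%.
LTV = 48,500/56,500 = 85.8%.
Reserves = 2,850/770 = 3.7 months.
Program A: score 725 ≥ 640; DTI 36.3% ≤ 38%; LTV 85.8% ≤ 95%; reserves 3.7 ≥ 2 mo → qualifies.
Program B: score 725 ≥ 660; DTI 36.3% ≤ 38%; LTV 85.8% ≤ 100%; reserves 3.7 ≥ 3 mo → qualifies.
Program C: score 725 ≥ 620; DTI 36.3% > 36%; LTV 85.8% ≤ 100%; employment 87 ≥ 6 mo → does not qualify.
Qualifying: Program A, Program B. Lowest rate is 7.35% → Program B.

Program B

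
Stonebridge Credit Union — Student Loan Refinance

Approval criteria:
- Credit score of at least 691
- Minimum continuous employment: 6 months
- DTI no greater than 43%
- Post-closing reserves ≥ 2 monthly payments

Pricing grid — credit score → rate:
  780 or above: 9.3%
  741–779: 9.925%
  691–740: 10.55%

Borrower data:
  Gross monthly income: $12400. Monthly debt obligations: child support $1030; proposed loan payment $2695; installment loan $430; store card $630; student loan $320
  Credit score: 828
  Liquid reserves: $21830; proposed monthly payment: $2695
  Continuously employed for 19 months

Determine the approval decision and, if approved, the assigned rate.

Credit score 828 ≥ 691 (meets minimum)
Total monthly debts = (1,030 + 2,695 + 430 + 630 + 320) = 5,105. Debt-to-income = 5,105/12,400 = 41.2% — meets 43% limit
Reserves: 21,830 ÷ 2,695 = 8.1 months (meets 2-month minimum)
Employment 19 ≥ 6 months
All requirements met. Score 828 falls in the 780 or above tier → 9.3%.

Approved at 9.3%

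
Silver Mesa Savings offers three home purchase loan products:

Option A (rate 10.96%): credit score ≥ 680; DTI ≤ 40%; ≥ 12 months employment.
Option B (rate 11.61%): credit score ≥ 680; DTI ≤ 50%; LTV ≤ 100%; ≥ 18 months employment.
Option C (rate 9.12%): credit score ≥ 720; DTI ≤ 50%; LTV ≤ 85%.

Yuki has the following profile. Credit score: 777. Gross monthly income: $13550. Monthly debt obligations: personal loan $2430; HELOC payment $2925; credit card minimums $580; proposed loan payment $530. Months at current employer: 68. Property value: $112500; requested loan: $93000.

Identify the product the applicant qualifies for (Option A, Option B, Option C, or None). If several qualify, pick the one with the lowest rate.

Total debts = (2,430 + 2,925 + 580 + 530) = 6,465; DTI = 6,465/13,550 = 47.7%.
LTV = 93,000/112,500 = 82.7%.
Option A: score 777 ≥ 680; DTI 47.7% > 40%; employment 68 ≥ 12 mo → does not qualify.
Option B: score 777 ≥ 680; DTI 47.7% ≤ 50%; LTV 82.7% ≤ 100%; employment 68 ≥ 18 mo → qualifies.
Option C: score 777 ≥ 720; DTI 47.7% ≤ 50%; LTV 82.7% ≤ 85% → qualifies.
Qualifying: Option B, Option C. Lowest rate is 9.12% → Option C.

Option C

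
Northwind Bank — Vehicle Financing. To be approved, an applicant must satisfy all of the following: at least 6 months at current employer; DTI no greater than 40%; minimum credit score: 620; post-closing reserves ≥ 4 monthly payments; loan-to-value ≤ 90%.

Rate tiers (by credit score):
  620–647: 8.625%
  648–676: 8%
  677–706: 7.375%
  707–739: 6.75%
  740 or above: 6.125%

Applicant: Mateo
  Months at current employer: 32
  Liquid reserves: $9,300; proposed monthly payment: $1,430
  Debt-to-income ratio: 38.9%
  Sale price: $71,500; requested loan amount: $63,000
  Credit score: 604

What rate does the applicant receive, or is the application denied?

Denied

Credit score 604 < 620 (below minimum)
DTI 38.9% is within the 40% limit
LTV = 63,000/71,500 = 88.1% ≤ 90%
Liquid reserves cover 9,300/1,430 = 6.5 months — ≥ 4 required
Employment 32 ≥ 6 months
Not all requirements met → denied.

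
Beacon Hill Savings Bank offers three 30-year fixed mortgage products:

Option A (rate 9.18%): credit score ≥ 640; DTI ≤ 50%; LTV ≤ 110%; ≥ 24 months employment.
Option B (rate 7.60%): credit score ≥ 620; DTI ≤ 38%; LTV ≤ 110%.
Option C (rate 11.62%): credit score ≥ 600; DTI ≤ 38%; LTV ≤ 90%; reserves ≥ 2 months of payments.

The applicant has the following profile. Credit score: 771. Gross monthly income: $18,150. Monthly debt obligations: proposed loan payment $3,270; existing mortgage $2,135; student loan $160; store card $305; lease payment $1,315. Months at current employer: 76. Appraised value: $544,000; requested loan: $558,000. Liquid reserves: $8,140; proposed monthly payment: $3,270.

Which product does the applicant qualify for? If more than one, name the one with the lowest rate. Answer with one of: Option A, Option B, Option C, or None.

Total debts = (3,270 + 2,135 + 160 + 305 + 1,315) = 7,185; DTI = 7,185/18,150 = 39.6%.
LTV = 558,000/544,000 = 102.6%.
Reserves = 8,140/3,270 = 2.5 months.
Option A: score 771 ≥ 640; DTI 39.6% ≤ 50%; LTV 102.6% ≤ 110%; employment 76 ≥ 24 mo → qualifies.
Option B: score 771 ≥ 620; DTI 39.6% > 38%; LTV 102.6% ≤ 110% → does not qualify.
Option C: score 771 ≥ 600; DTI 39.6% > 38%; LTV 102.6% > 90%; reserves 2.5 ≥ 2 mo → does not qualify.

Option A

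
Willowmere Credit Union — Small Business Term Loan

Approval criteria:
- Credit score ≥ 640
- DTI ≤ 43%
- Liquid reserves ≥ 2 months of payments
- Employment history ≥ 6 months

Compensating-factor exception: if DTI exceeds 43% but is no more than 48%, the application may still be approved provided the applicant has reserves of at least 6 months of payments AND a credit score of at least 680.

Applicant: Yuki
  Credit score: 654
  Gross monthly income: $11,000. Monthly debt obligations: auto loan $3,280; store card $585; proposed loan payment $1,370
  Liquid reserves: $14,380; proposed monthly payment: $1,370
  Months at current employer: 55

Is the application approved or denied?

Denied

Credit score 654 ≥ 640 (meets base)
Total debts = (3,280 + 585 + 1,370) = 5,235. DTI: 5,235 ÷ 11,000 = 47.6%, over the 43% base limit.
Liquid reserves cover 14,380/1,370 = 10.5 months — ≥ 2 required
Employment 55 ≥ 6 months
DTI 47.6% is within the 43%–48% exception band; checking compensating factors.
Override check — reserves: 10.5 mo (ok); score: 654 (below 680).
Override conditions not both satisfied; exception does not apply.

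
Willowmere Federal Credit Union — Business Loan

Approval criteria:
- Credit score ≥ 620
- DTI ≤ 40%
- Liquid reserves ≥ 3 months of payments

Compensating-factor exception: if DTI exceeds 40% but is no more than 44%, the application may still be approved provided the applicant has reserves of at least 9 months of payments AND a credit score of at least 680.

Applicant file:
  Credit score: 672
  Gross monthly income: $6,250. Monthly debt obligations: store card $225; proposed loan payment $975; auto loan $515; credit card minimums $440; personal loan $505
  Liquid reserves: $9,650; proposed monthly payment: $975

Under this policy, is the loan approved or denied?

Denied

Credit score 672 ≥ 620 (meets base)
Total debts = (225 + 975 + 515 + 440 + 505) = 2,660. DTI = 2,660/6,250 = 42.6% > 40% — standard DTI limit exceeded.
Reserves: 9,650 ÷ 975 = 9.9 months (meets 3-month minimum)
42.6% falls in the override range (40%–44%), so the compensating-factor test applies.
Reserves 9.9 ≥ 9 months; credit score 672 < 680.
Compensating-factor requirement not fully met.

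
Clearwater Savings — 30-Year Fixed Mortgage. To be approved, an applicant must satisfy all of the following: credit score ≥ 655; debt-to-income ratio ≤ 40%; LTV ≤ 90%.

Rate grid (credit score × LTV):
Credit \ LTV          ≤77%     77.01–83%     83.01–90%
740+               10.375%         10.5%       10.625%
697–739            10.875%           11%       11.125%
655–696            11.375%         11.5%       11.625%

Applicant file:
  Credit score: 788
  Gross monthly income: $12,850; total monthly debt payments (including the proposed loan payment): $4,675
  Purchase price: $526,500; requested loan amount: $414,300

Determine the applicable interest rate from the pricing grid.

10.5%

Credit score 788 ≥ 655; DTI = 4,675/12,850 = 36.4% ≤ 40%
LTV = 414,300/526,500 = 78.7% ≤ 90%
Credit 788 → row 740+; LTV 78.7% → column 77.01–83%. Grid cell → 10.5%.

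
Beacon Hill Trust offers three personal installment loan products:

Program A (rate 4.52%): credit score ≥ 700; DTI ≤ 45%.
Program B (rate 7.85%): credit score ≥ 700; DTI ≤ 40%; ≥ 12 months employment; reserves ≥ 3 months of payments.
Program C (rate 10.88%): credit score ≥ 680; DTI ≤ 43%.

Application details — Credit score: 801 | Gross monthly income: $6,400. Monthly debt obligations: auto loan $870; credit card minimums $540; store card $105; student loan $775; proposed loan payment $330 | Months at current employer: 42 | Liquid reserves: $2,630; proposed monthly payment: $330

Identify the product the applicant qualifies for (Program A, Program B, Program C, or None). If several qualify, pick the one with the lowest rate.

Total debts = (870 + 540 + 105 + 775 + 330) = 2,620; DTI = 2,620/6,400 = 40.9%.
Reserves = 2,630/330 = 8.0 months.
Program A: score 801 ≥ 700; DTI 40.9% ≤ 45% → qualifies.
Program B: score 801 ≥ 700; DTI 40.9% > 40%; employment 42 ≥ 12 mo; reserves 8.0 ≥ 3 mo → does not qualify.
Program C: score 801 ≥ 680; DTI 40.9% ≤ 43% → qualifies.
Qualifying: Program A, Program C. Lowest rate is 4.52% → Program A.

Program A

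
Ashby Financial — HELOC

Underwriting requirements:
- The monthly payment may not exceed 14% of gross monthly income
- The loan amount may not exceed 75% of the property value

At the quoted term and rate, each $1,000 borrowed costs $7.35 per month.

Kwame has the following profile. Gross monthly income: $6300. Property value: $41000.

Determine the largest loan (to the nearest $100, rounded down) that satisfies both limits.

$30,700

Payment cap: 14% × $6,300 = $882/month.
At $7.35 per $1,000, that supports 882/7.35 × 1,000 ≈ $120,000 → $120,000.
LTV cap: 75% × $41,000 = $30,750 → $30,700.
Binding constraint: loan-to-value.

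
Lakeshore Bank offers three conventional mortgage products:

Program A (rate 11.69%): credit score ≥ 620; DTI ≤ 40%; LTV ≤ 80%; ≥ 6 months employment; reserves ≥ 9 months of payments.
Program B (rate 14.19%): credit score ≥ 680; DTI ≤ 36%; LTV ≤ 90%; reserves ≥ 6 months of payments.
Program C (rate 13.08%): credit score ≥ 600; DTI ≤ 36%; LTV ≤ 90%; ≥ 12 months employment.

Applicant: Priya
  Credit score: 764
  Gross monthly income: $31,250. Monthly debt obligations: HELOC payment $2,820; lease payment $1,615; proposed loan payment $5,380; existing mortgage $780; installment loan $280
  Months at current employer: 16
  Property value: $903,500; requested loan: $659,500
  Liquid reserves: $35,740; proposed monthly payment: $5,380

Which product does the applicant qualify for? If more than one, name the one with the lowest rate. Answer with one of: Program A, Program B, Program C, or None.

Total debts = (2,820 + 1,615 + 5,380 + 780 + 280) = 10,875; DTI = 10,875/31,250 = 34.8%.
LTV = 659,500/903,500 = 73%.
Reserves = 35,740/5,380 = 6.6 months.
Program A: score 764 ≥ 620; DTI 34.8% ≤ 40%; LTV 73% ≤ 80%; employment 16 ≥ 6 mo; reserves 6.6 < 9 mo → does not qualify.
Program B: score 764 ≥ 680; DTI 34.8% ≤ 36%; LTV 73% ≤ 90%; reserves 6.6 ≥ 6 mo → qualifies.
Program C: score 764 ≥ 600; DTI 34.8% ≤ 36%; LTV 73% ≤ 90%; employment 16 ≥ 12 mo → qualifies.
Qualifying: Program B, Program C. Lowest rate is 13.08% → Program C.

Program C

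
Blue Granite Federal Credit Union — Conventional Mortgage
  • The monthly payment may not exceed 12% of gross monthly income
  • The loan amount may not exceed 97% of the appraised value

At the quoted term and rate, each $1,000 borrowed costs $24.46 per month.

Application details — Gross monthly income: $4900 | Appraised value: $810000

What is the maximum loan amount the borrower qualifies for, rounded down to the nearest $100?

Payment cap: 12% × $4,900 = $588/month.
At $24.46 per $1,000, that supports 588/24.46 × 1,000 ≈ $24,039 → $24,000.
LTV cap: 97% × $810,000 = $785,700 → $785,700.
Binding constraint: payment-to-income.

$24,000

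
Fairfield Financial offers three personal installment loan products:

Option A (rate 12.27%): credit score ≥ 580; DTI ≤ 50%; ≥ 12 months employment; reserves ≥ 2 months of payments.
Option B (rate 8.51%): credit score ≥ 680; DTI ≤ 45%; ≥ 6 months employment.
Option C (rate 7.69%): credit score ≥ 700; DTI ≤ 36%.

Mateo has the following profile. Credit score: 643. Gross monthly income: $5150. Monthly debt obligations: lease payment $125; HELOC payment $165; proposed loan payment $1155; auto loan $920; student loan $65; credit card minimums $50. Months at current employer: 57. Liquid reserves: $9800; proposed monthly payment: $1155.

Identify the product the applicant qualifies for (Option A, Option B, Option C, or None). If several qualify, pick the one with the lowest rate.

Total debts = (125 + 165 + 1,155 + 920 + 65 + 50) = 2,480; DTI = 2,480/5,150 = 48.2%.
Reserves = 9,800/1,155 = 8.5 months.
Option A: score 643 ≥ 580; DTI 48.2% ≤ 50%; employment 57 ≥ 12 mo; reserves 8.5 ≥ 2 mo → qualifies.
Option B: score 643 < 680; DTI 48.2% > 45%; employment 57 ≥ 6 mo → does not qualify.
Option C: score 643 < 700; DTI 48.2% > 36% → does not qualify.

Option A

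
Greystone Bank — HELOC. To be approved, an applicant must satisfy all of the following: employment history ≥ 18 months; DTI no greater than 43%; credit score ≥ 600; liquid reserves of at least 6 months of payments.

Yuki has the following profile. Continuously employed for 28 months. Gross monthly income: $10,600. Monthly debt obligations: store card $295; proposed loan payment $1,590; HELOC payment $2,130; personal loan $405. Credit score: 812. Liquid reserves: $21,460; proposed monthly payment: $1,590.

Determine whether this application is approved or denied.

Approved

Employment 28 ≥ 18 months
Total monthly debts = (295 + 1,590 + 2,130 + 405) = 4,420. Debt-to-income = 4,420/10,600 = 41.7% — meets 43% limit
Credit score 812 ≥ 600 (meets)
Reserves = 21,460/1,590 = 13.5 months ≥ 6
All criteria satisfied.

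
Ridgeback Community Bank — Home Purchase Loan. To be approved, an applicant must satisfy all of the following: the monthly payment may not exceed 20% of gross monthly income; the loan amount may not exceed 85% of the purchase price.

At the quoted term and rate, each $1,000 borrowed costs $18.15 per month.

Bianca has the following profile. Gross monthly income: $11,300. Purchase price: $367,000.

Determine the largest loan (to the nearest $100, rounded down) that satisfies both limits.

Payment cap: 20% × $11,300 = $2,260/month.
At $18.15 per $1,000, that supports 2,260/18.15 × 1,000 ≈ $124,517 → $124,500.
LTV cap: 85% × $367,000 = $311,950 → $311,900.
Binding constraint: payment-to-income.

$124,500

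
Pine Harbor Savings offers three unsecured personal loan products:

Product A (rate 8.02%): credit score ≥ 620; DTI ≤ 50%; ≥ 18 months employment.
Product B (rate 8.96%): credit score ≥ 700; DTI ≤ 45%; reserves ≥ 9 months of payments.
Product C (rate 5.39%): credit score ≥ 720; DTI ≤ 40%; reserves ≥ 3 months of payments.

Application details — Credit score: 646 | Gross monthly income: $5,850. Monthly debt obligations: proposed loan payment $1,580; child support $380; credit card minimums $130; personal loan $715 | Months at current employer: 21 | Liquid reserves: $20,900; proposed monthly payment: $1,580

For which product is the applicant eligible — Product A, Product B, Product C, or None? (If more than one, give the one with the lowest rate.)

Total debts = (1,580 + 380 + 130 + 715) = 2,805; DTI = 2,805/5,850 = 47.9%.
Reserves = 20,900/1,580 = 13.2 months.
Product A: score 646 ≥ 620; DTI 47.9% ≤ 50%; employment 21 ≥ 18 mo → qualifies.
Product B: score 646 < 700; DTI 47.9% > 45%; reserves 13.2 ≥ 9 mo → does not qualify.
Product C: score 646 < 720; DTI 47.9% > 40%; reserves 13.2 ≥ 3 mo → does not qualify.

Product A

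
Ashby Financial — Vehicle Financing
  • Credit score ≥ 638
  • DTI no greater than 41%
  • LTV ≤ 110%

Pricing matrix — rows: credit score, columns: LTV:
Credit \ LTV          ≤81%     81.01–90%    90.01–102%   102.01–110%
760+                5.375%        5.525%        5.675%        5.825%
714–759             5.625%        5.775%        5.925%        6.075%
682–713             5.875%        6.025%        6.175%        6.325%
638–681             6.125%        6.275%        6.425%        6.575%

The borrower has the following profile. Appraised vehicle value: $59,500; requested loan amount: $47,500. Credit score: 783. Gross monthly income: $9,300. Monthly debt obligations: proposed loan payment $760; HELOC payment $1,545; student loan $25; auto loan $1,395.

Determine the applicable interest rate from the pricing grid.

Credit score 783 ≥ 638; Total monthly debts = (760 + 1,545 + 25 + 1,395) = 3,725. Debt-to-income = 3,725/9,300 = 40.1% — meets 41% limit
LTV = 47,500/59,500 = 79.8% ≤ 110%
Row: 783 falls in 760+. Column: 79.8% falls in ≤81%. Rate = 5.375%.

5.375%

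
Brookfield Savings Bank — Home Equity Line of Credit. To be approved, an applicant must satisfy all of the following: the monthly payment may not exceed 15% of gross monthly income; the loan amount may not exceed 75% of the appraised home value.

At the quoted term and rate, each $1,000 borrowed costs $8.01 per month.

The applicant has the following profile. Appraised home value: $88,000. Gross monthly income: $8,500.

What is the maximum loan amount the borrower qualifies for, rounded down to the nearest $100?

Payment cap: 15% × $8,500 = $1,275/month.
At $8.01 per $1,000, that supports 1,275/8.01 × 1,000 ≈ $159,176 → $159,100.
LTV cap: 75% × $88,000 = $66,000 → $66,000.
Binding constraint: loan-to-value.

$66,000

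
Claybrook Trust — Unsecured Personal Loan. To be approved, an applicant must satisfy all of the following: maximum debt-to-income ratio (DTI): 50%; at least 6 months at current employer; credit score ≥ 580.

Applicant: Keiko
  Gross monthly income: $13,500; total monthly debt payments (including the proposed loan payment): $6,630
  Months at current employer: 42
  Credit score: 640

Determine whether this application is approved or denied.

Approved

DTI = 6,630/13,500 = 49.1% ≤ 50%
Employment 42 ≥ 6 months
Credit score 640 ≥ 580 (meets)
All criteria satisfied.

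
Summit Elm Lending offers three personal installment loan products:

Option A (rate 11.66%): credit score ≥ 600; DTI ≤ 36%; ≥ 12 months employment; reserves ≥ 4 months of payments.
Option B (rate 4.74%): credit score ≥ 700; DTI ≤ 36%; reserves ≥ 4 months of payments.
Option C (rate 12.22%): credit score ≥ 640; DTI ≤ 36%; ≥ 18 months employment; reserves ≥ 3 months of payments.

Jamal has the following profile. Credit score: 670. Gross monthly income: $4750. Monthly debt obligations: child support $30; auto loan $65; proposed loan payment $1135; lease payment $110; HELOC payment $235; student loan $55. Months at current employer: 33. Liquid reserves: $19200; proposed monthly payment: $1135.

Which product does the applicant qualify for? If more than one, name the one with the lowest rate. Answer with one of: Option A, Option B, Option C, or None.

Total debts = (30 + 65 + 1,135 + 110 + 235 + 55) = 1,630; DTI = 1,630/4,750 = 34.3%.
Reserves = 19,200/1,135 = 16.9 months.
Option A: score 670 ≥ 600; DTI 34.3% ≤ 36%; employment 33 ≥ 12 mo; reserves 16.9 ≥ 4 mo → qualifies.
Option B: score 670 < 700; DTI 34.3% ≤ 36%; reserves 16.9 ≥ 4 mo → does not qualify.
Option C: score 670 ≥ 640; DTI 34.3% ≤ 36%; employment 33 ≥ 18 mo; reserves 16.9 ≥ 3 mo → qualifies.
Qualifying: Option A, Option C. Lowest rate is 11.66% → Option A.

Option A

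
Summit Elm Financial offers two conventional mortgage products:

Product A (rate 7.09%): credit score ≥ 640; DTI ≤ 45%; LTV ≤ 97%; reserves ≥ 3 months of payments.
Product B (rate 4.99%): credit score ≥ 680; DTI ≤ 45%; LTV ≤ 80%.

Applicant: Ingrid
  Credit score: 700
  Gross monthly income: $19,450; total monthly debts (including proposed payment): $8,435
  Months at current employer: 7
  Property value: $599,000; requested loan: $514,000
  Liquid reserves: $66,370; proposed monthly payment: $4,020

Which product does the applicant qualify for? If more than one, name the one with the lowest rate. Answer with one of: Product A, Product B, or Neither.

Product A

DTI = 8,435/19,450 = 43.4%.
LTV = 514,000/599,000 = 85.8%.
Reserves = 66,370/4,020 = 16.5 months.
Product A: score 700 ≥ 640; DTI 43.4% ≤ 45%; LTV 85.8% ≤ 97%; reserves 16.5 ≥ 3 mo → qualifies.
Product B: score 700 ≥ 680; DTI 43.4% ≤ 45%; LTV 85.8% > 80% → does not qualify.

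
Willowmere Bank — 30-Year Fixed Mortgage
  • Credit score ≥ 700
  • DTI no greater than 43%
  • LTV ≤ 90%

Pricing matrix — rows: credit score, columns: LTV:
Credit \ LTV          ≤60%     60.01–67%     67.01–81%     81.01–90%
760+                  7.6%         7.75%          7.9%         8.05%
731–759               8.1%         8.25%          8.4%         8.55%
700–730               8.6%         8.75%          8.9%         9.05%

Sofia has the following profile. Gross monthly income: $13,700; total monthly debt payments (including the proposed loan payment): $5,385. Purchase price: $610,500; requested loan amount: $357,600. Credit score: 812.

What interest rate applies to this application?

Credit score 812 ≥ 700; DTI: 5,385 ÷ 13,700 = 39.3%, within the 43% cap
Loan-to-value = 357,600/610,500 = 58.6% — pass (90% max)
Score 812 is in the 760+ band; LTV 58.6% is in the ≤60% band → 7.6%.

7.6%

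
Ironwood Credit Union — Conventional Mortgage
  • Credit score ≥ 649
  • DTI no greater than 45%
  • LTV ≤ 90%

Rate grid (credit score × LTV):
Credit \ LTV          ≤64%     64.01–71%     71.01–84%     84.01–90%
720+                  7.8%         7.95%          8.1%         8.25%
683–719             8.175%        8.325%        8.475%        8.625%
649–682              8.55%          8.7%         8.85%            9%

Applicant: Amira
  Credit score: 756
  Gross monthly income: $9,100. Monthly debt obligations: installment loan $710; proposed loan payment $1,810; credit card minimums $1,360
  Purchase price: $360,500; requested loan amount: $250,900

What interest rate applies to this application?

7.95%

Credit score 756 ≥ 649; Total monthly debts = (710 + 1,810 + 1,360) = 3,880. DTI: 3,880 ÷ 9,100 = 42.6%, within the 45% cap
LTV: 250,900 ÷ 360,500 = 69.6%, within 90% cap
Row: 756 falls in 720+. Column: 69.6% falls in 64.01–71%. Rate = 7.95%.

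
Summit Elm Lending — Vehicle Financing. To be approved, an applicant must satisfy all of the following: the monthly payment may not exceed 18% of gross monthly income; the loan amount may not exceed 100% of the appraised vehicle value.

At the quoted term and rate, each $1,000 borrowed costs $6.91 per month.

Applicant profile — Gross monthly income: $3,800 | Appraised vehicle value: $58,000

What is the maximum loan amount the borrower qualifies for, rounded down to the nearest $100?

Payment cap: 18% × $3,800 = $684/month.
At $6.91 per $1,000, that supports 684/6.91 × 1,000 ≈ $98,986 → $98,900.
LTV cap: 100% × $58,000 = $58,000 → $58,000.
Binding constraint: loan-to-value.

$58,000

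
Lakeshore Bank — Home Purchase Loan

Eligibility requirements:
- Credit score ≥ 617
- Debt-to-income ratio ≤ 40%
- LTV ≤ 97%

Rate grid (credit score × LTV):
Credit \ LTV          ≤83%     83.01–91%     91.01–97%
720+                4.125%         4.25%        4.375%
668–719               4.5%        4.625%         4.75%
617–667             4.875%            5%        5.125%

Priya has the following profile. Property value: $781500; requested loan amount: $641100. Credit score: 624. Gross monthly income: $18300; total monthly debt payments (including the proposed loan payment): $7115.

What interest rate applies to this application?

4.875%

Credit score 624 ≥ 617; DTI = 7,115/18,300 = 38.9% ≤ 40%
Loan-to-value = 641,100/781,500 = 82% — pass (97% max)
Score 624 is in the 617–667 band; LTV 82% is in the ≤83% band → 4.875%.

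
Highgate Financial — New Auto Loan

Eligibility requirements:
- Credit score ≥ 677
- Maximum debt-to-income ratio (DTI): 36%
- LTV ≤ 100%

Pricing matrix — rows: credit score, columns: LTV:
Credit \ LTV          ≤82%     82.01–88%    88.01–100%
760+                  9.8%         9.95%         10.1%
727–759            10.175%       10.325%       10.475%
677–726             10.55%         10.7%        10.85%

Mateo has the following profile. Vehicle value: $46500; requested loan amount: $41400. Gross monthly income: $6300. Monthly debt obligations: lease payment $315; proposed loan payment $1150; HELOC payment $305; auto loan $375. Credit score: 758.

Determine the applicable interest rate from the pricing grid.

Credit score 758 ≥ 677; Total monthly debts = (315 + 1,150 + 305 + 375) = 2,145. Debt-to-income = 2,145/6,300 = 34% — meets 36% limit
LTV = 41,400/46,500 = 89% ≤ 100%
Row: 758 falls in 727–759. Column: 89% falls in 88.01–100%. Rate = 10.475%.

10.475%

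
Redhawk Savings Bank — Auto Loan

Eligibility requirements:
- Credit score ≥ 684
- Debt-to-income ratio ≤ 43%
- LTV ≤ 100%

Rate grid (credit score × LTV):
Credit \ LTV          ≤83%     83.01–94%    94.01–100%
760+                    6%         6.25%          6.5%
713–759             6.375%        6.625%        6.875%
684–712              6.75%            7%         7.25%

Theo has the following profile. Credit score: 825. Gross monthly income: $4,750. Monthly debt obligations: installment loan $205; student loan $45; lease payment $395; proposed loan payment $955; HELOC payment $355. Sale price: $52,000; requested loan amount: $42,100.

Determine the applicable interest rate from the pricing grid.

Credit score 825 ≥ 684; Total monthly debts = (205 + 45 + 395 + 955 + 355) = 1,955. DTI: 1,955 ÷ 4,750 = 41.2%, within the 43% cap
Loan-to-value = 42,100/52,000 = 81% — pass (100% max)
Credit 825 → row 760+; LTV 81% → column ≤83%. Grid cell → 6%.

6%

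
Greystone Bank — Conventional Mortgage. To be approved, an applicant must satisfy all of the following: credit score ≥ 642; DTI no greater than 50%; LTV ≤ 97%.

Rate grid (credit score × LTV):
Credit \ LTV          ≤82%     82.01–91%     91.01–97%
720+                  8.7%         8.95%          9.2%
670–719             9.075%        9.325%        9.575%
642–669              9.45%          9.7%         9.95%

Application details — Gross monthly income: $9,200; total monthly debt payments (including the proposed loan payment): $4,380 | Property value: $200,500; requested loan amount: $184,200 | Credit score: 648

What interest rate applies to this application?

Credit score 648 ≥ 642; DTI: 4,380 ÷ 9,200 = 47.6%, within the 50% cap
LTV: 184,200 ÷ 200,500 = 91.9%, within 97% cap
Score 648 is in the 642–669 band; LTV 91.9% is in the 91.01–97% band → 9.95%.

9.95%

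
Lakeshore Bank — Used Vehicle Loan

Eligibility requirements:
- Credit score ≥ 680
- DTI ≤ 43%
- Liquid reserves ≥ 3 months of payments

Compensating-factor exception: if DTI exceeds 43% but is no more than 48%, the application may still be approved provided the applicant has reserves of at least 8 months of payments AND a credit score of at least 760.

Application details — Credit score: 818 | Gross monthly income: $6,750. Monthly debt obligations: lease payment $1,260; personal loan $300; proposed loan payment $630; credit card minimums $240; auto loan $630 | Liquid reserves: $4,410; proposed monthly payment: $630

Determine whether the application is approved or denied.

Credit score 818 ≥ 680 (meets base)
Total debts = (1,260 + 300 + 630 + 240 + 630) = 3,060. DTI = 3,060/6,750 = 45.3% > 43% — standard DTI limit exceeded.
Reserves: 4,410 ÷ 630 = 7.0 months (meets 3-month minimum)
45.3% falls in the override range (43%–48%), so the compensating-factor test applies.
Reserves 7.0 < 8 months; credit score 818 ≥ 760.
Compensating-factor requirement not fully met.

Denied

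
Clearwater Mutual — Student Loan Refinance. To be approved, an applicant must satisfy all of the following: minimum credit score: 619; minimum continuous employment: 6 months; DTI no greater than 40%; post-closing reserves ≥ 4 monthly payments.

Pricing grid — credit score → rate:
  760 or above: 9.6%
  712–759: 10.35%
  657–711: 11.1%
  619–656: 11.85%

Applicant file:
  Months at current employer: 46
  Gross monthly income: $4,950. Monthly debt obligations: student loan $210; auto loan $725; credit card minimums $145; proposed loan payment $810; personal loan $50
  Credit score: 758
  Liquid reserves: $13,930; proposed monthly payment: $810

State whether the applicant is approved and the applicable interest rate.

Credit score 758 ≥ 619 (meets minimum)
Employment 46 ≥ 6 months
Reserves: 13,930 ÷ 810 = 17.2 months (meets 4-month minimum)
Total monthly debts = (210 + 725 + 145 + 810 + 50) = 1,940. Debt-to-income = 1,940/4,950 = 39.2% — meets 40% limit
All requirements met. Score 758 falls in the 712–759 tier → 10.35%.

Approved at 10.35%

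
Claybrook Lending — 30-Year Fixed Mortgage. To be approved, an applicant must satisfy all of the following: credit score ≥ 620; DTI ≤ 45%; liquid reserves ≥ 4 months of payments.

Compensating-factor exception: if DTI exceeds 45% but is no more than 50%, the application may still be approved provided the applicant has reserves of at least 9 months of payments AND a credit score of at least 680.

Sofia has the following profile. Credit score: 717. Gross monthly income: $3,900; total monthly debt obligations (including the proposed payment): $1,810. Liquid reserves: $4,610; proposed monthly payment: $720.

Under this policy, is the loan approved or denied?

Denied

Credit score 717 ≥ 620 (meets base)
DTI: 1,810 ÷ 3,900 = 46.4%, over the 45% base limit.
Liquid reserves cover 4,610/720 = 6.4 months — ≥ 4 required
DTI 46.4% is within the 45%–50% exception band; checking compensating factors.
Override check — reserves: 6.4 mo (short of 9); score: 717 (ok).
Override conditions not both satisfied; exception does not apply.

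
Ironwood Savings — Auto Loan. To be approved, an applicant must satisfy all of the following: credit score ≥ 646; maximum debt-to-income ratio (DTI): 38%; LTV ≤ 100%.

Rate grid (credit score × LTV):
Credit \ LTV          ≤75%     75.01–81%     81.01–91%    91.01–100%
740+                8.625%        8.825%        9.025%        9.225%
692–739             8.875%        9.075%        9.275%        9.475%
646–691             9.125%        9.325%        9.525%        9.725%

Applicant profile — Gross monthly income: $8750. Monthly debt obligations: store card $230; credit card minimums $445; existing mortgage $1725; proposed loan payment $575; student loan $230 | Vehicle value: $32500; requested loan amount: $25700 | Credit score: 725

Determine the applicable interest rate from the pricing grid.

9.075%

Credit score 725 ≥ 646; Total monthly debts = (230 + 445 + 1,725 + 575 + 230) = 3,205. DTI: 3,205 ÷ 8,750 = 36.6%, within the 38% cap
Loan-to-value = 25,700/32,500 = 79.1% — pass (100% max)
Row: 725 falls in 692–739. Column: 79.1% falls in 75.01–81%. Rate = 9.075%.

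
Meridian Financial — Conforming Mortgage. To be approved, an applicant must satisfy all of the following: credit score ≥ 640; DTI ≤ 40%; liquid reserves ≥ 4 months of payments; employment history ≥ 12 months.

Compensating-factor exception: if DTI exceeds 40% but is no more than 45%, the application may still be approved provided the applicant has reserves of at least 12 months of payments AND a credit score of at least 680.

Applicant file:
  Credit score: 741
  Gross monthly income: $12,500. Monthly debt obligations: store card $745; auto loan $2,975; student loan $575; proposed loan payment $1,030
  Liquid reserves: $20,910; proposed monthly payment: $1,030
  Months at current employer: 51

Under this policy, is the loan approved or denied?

Approved

Credit score 741 ≥ 640 (meets base)
Total debts = (745 + 2,975 + 575 + 1,030) = 5,325. DTI: 5,325 ÷ 12,500 = 42.6%, over the 40% base limit.
Reserves: 20,910 ÷ 1,030 = 20.3 months (meets 4-month minimum)
Employment 51 ≥ 12 months
42.6% falls in the override range (40%–45%), so the compensating-factor test applies.
Override check — reserves: 20.3 mo (ok); score: 741 (ok).
Both override conditions satisfied; DTI exception granted.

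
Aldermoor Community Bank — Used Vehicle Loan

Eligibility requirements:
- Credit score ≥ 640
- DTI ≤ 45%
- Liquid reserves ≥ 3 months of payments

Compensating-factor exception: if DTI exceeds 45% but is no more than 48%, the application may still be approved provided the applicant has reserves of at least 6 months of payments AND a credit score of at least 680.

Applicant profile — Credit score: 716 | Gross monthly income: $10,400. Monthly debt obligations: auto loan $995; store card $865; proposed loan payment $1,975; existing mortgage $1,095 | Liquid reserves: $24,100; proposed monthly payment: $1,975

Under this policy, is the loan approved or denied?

Credit score 716 ≥ 640 (meets base)
Total debts = (995 + 865 + 1,975 + 1,095) = 4,930. DTI: 4,930 ÷ 10,400 = 47.4%, over the 45% base limit.
Reserves: 24,100 ÷ 1,975 = 12.2 months (meets 3-month minimum)
47.4% falls in the override range (45%–48%), so the compensating-factor test applies.
Reserves 12.2 ≥ 6 months; credit score 716 ≥ 680.
Both compensating conditions met → exception applies.

Approved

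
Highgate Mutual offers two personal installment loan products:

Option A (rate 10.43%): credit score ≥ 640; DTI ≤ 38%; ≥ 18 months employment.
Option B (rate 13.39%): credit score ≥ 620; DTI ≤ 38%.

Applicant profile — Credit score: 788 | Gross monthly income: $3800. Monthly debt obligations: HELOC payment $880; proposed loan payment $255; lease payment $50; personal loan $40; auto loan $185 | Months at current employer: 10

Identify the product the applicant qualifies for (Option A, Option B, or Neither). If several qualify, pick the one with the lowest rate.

Total debts = (880 + 255 + 50 + 40 + 185) = 1,410; DTI = 1,410/3,800 = 37.1%.
Option A: score 788 ≥ 640; DTI 37.1% ≤ 38%; employment 10 < 18 mo → does not qualify.
Option B: score 788 ≥ 620; DTI 37.1% ≤ 38% → qualifies.

Option B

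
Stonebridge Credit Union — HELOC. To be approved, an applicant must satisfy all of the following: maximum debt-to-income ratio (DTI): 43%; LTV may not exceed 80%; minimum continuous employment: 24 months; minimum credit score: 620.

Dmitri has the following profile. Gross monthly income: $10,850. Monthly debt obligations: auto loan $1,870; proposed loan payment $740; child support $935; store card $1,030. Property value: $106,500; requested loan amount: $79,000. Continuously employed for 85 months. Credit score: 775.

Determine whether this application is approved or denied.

Total monthly debts = (1,870 + 740 + 935 + 1,030) = 4,575. DTI: 4,575 ÷ 10,850 = 42.2%, within the 43% cap
LTV = 79,000/106,500 = 74.2% ≤ 80%
Employment 85 ≥ 24 months
Credit score 775 ≥ 620 (meets)
All criteria satisfied.

Approved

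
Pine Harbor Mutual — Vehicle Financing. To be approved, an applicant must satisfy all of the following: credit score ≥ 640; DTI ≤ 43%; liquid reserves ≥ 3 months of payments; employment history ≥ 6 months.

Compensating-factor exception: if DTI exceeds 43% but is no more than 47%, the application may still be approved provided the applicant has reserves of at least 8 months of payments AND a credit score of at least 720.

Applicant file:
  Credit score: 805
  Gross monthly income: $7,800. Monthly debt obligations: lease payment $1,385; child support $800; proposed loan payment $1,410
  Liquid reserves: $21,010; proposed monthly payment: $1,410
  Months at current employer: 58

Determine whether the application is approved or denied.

Credit score 805 ≥ 640 (meets base)
Total debts = (1,385 + 800 + 1,410) = 3,595. DTI: 3,595 ÷ 7,800 = 46.1%, over the 43% base limit.
Liquid reserves cover 21,010/1,410 = 14.9 months — ≥ 3 required
Employment 58 ≥ 6 months
DTI 46.1% is within the 43%–47% exception band; checking compensating factors.
Override check — reserves: 14.9 mo (ok); score: 805 (ok).
Both compensating conditions met → exception applies.

Approved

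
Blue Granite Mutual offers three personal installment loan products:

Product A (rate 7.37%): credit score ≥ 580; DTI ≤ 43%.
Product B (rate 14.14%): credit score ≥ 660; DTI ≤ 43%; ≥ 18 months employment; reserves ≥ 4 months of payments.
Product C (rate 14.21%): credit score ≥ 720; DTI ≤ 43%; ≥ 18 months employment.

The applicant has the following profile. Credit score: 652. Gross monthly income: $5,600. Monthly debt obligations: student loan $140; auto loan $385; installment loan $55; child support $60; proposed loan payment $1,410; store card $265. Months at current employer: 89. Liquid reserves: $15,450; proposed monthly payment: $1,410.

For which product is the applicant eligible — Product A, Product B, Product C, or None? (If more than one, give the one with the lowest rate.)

Total debts = (140 + 385 + 55 + 60 + 1,410 + 265) = 2,315; DTI = 2,315/5,600 = 41.3%.
Reserves = 15,450/1,410 = 11.0 months.
Product A: score 652 ≥ 580; DTI 41.3% ≤ 43% → qualifies.
Product B: score 652 < 660; DTI 41.3% ≤ 43%; employment 89 ≥ 18 mo; reserves 11.0 ≥ 4 mo → does not qualify.
Product C: score 652 < 720; DTI 41.3% ≤ 43%; employment 89 ≥ 18 mo → does not qualify.

Product A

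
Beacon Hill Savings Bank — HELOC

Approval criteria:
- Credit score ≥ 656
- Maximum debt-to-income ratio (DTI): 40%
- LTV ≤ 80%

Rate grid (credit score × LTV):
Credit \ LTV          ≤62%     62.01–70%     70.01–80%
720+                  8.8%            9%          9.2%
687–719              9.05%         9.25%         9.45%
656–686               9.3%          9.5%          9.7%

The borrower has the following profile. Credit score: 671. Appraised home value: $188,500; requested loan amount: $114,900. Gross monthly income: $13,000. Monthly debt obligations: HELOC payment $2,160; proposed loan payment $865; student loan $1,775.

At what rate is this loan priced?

Credit score 671 ≥ 656; Total monthly debts = (2,160 + 865 + 1,775) = 4,800. Debt-to-income = 4,800/13,000 = 36.9% — meets 40% limit
LTV = 114,900/188,500 = 61% ≤ 80%
Row: 671 falls in 656–686. Column: 61% falls in ≤62%. Rate = 9.3%.

9.3%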